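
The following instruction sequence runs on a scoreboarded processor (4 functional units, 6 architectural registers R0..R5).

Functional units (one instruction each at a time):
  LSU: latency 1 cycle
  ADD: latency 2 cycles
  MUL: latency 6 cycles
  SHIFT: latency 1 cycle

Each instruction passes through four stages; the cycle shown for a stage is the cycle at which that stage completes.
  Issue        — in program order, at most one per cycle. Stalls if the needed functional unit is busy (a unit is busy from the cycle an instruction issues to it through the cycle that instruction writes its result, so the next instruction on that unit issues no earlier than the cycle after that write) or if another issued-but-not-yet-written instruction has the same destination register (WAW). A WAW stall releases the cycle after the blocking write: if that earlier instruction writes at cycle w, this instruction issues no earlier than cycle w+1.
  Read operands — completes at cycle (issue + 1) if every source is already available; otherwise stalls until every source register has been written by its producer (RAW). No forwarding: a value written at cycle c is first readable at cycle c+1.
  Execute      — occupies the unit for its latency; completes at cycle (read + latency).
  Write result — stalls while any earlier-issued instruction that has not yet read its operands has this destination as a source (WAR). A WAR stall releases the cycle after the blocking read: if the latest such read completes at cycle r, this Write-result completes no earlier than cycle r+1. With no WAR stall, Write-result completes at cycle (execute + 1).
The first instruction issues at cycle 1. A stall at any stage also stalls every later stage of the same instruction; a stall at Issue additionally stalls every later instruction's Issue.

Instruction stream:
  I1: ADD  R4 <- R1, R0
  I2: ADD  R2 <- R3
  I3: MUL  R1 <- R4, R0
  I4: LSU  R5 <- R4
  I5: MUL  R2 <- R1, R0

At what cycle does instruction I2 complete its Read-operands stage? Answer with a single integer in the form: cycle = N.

cycle 1: I1→ADD
cycle 2: I1 RO
cycle 4: I1 EX
cycle 5: I1 WR R4
cycle 6: I2→ADD
cycle 7: I2 RO, I3→MUL
cycle 8: I3 RO, I4→LSU
cycle 9: I2 EX, I4 RO
cycle 10: I2 WR R2, I4 EX
cycle 11: I4 WR R5
cycle 14: I3 EX
cycle 15: I3 WR R1
cycle 16: I5→MUL
cycle 17: I5 RO
cycle 23: I5 EX
cycle 24: I5 WR R2

cycle = 7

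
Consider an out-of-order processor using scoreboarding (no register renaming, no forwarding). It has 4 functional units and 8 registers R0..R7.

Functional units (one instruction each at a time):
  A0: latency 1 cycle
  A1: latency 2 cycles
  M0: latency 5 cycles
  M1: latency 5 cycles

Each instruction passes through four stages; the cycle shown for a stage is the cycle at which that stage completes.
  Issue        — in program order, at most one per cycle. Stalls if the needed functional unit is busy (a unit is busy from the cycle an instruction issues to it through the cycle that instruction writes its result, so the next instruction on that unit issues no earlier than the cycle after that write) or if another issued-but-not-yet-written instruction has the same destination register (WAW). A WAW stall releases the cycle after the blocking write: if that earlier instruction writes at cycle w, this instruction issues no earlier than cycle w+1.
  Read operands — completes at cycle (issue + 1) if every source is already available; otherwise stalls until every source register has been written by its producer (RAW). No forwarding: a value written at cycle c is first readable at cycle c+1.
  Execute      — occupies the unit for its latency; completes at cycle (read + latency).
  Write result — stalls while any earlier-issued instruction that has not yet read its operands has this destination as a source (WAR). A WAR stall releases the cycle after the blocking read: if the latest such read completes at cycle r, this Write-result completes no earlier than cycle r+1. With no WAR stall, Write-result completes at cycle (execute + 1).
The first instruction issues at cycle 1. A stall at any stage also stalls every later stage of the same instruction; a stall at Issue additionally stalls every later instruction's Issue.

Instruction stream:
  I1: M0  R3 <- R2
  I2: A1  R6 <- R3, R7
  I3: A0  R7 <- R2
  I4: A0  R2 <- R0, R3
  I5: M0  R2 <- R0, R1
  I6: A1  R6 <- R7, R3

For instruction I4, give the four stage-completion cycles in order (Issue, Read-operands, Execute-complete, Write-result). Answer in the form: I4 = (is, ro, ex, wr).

cycle 1: I1 issues→M0
cycle 2: I1 reads, I2 issues→A1
cycle 3: I3 issues→A0
cycle 4: I3 reads
cycle 5: I3 exec-done
cycle 7: I1 exec-done
cycle 8: I1 writes R3
cycle 9: I2 reads
cycle 10: I3 writes R7
cycle 11: I2 exec-done, I4 issues→A0
cycle 12: I2 writes R6, I4 reads
cycle 13: I4 exec-done
cycle 14: I4 writes R2
cycle 15: I5 issues→M0
cycle 16: I5 reads, I6 issues→A1
cycle 17: I6 reads
cycle 19: I6 exec-done
cycle 20: I6 writes R6
cycle 21: I5 exec-done
cycle 22: I5 writes R2

I4 = (11, 12, 13, 14)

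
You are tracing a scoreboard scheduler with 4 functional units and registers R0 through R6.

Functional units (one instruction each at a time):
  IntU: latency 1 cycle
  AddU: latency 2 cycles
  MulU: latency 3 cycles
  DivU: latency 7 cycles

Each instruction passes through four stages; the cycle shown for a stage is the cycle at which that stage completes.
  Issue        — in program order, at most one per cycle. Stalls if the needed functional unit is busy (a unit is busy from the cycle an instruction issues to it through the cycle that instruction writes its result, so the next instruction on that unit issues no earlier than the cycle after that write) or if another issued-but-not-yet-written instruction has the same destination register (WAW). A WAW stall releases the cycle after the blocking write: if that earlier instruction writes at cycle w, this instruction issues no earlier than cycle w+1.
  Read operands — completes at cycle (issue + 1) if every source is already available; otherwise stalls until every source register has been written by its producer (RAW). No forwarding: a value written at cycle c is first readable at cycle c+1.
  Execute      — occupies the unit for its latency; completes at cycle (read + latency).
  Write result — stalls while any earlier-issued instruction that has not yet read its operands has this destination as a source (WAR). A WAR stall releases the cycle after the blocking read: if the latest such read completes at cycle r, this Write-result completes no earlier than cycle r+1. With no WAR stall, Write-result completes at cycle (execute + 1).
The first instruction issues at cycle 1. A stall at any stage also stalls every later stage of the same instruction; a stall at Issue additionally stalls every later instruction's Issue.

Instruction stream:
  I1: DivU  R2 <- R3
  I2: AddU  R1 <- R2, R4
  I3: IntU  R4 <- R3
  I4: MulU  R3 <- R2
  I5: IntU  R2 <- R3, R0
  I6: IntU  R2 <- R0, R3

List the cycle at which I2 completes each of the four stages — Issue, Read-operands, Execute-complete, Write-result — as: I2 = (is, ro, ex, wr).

I2 = (2, 11, 13, 14)

I1  is:1  ro:2  ex:9  wr:10
I2  is:2  ro:11  ex:13  wr:14  — RAW R2: wait I1 write@10
I3  is:3  ro:4  ex:5  wr:12  — WAR R4: wait I2 read@11
I4  is:4  ro:11  ex:14  wr:15  — RAW R2: wait I1 write@10
I5  is:13  ro:16  ex:17  wr:18  — struct: IntU busy until I3 writes@12, RAW R3: wait I4 write@15
I6  is:19  ro:20  ex:21  wr:22  — struct: IntU busy until I5 writes@18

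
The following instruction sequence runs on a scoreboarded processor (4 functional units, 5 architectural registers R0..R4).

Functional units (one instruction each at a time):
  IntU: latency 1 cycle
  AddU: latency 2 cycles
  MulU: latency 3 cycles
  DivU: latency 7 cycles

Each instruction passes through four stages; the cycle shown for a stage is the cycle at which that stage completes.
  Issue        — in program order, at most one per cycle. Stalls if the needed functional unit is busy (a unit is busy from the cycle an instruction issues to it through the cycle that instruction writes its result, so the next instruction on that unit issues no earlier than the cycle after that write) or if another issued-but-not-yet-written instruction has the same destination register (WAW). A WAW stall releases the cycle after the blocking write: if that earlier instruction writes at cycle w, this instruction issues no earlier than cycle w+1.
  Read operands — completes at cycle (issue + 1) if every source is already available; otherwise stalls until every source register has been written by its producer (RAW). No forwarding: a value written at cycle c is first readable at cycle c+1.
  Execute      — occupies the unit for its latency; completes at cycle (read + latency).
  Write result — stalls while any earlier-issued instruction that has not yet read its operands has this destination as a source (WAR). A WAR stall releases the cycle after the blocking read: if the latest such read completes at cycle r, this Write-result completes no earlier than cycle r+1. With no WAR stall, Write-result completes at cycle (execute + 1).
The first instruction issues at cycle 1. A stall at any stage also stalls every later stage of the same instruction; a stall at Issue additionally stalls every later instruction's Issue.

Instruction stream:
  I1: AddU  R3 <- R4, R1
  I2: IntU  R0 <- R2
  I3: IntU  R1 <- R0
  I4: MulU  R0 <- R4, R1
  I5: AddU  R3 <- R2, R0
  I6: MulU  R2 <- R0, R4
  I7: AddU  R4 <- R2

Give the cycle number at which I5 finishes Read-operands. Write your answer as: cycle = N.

cycle = 15

cycle 1: I1 dispatched to AddU
cycle 2: I1 operands ready; I2 dispatched to IntU
cycle 3: I2 operands ready
cycle 4: I1 complete; I2 complete
cycle 5: R3←I1; R0←I2
cycle 6: I3 dispatched to IntU
cycle 7: I3 operands ready; I4 dispatched to MulU
cycle 8: I3 complete; I5 dispatched to AddU
cycle 9: R1←I3
cycle 10: I4 operands ready
cycle 13: I4 complete
cycle 14: R0←I4
cycle 15: I5 operands ready; I6 dispatched to MulU
cycle 16: I6 operands ready
cycle 17: I5 complete
cycle 18: R3←I5
cycle 19: I6 complete; I7 dispatched to AddU
cycle 20: R2←I6
cycle 21: I7 operands ready
cycle 23: I7 complete
cycle 24: R4←I7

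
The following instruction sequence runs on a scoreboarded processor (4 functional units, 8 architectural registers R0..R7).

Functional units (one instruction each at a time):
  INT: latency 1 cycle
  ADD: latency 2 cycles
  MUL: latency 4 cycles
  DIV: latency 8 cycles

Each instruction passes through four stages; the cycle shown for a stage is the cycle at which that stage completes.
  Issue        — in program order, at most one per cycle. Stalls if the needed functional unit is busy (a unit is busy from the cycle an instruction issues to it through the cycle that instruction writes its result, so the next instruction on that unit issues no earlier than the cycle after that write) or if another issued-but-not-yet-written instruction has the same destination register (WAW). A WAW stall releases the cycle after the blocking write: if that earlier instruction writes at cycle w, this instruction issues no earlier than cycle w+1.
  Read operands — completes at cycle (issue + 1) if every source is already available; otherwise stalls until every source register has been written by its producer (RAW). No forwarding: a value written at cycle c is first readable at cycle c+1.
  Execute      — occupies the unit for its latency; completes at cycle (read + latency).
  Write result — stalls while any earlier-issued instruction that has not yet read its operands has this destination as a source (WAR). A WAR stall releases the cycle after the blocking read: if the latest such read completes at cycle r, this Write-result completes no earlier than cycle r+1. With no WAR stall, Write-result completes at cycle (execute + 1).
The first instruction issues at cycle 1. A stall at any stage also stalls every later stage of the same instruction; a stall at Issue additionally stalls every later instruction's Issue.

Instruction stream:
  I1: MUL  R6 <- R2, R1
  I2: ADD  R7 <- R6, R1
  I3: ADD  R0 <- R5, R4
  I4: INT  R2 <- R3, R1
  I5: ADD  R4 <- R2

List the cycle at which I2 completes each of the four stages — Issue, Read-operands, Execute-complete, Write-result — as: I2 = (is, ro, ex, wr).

I2 = (2, 8, 10, 11)

I1: IS=1 RO=2 EX=6 WR=7
I2: IS=2 RO=8 EX=10 WR=11  [RAW R6: wait I1 write@7]
I3: IS=12 RO=13 EX=15 WR=16  [struct: ADD busy until I2 writes@11]
I4: IS=13 RO=14 EX=15 WR=16
I5: IS=17 RO=18 EX=20 WR=21  [struct: ADD busy until I3 writes@16]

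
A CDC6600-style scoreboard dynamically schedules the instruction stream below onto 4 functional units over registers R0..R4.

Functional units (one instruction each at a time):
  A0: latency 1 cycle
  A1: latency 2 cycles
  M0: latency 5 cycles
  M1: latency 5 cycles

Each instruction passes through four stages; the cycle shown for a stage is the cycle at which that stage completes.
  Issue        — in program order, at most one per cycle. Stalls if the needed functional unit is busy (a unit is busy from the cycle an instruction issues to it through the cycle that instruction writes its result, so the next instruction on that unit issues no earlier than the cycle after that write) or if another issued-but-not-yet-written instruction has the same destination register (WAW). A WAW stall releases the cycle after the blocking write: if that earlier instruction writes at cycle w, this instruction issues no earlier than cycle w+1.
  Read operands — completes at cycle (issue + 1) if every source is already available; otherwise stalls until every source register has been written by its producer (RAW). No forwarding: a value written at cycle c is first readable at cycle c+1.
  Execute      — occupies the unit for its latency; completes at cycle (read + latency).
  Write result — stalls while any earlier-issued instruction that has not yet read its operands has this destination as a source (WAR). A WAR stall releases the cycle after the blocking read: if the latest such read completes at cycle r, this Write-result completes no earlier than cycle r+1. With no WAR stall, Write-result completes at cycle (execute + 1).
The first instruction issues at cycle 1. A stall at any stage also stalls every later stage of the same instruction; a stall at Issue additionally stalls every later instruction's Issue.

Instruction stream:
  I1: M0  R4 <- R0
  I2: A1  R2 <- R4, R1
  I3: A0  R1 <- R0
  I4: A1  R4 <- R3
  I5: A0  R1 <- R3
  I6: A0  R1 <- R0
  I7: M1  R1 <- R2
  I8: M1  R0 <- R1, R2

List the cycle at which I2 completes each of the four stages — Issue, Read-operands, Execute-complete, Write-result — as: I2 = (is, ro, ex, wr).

I2 = (2, 9, 11, 12)

  I1 | 1 | 2 | 7 | 8
  I2 | 2 | 9 | 11 | 12   RAW R4: wait I1 write@8
  I3 | 3 | 4 | 5 | 10   WAR R1: wait I2 read@9
  I4 | 13 | 14 | 16 | 17   struct: A1 busy until I2 writes@12
  I5 | 14 | 15 | 16 | 17
  I6 | 18 | 19 | 20 | 21   struct: A0 busy until I5 writes@17
  I7 | 22 | 23 | 28 | 29   WAW R1: wait I6 write@21
  I8 | 30 | 31 | 36 | 37   struct: M1 busy until I7 writes@29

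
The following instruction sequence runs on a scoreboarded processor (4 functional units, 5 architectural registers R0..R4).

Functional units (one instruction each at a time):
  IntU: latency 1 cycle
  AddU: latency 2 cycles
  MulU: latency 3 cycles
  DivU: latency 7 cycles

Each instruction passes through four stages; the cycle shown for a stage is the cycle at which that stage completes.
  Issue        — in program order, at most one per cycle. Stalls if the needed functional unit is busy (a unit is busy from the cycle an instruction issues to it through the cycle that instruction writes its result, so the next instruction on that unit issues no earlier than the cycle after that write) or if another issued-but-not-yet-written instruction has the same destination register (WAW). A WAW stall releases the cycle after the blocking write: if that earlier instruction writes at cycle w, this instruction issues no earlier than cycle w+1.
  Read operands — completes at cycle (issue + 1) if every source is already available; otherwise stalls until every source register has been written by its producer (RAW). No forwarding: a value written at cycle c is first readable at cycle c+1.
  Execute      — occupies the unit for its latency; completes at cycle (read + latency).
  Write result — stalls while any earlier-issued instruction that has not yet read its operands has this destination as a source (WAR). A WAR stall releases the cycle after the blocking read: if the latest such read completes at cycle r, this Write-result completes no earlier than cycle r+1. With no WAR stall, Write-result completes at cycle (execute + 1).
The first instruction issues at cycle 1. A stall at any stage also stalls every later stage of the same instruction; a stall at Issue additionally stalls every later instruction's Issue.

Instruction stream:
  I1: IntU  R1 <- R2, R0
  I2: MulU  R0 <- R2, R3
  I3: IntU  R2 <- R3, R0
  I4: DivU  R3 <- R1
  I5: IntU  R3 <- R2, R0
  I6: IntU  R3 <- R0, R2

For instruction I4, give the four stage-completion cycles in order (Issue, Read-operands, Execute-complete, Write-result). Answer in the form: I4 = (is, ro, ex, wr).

I4 = (6, 7, 14, 15)

cycle 1: I1 issues→IntU
cycle 2: I1 reads, I2 issues→MulU
cycle 3: I1 exec-done, I2 reads
cycle 4: I1 writes R1
cycle 5: I3 issues→IntU
cycle 6: I2 exec-done, I4 issues→DivU
cycle 7: I2 writes R0, I4 reads
cycle 8: I3 reads
cycle 9: I3 exec-done
cycle 10: I3 writes R2
cycle 14: I4 exec-done
cycle 15: I4 writes R3
cycle 16: I5 issues→IntU
cycle 17: I5 reads
cycle 18: I5 exec-done
cycle 19: I5 writes R3
cycle 20: I6 issues→IntU
cycle 21: I6 reads
cycle 22: I6 exec-done
cycle 23: I6 writes R3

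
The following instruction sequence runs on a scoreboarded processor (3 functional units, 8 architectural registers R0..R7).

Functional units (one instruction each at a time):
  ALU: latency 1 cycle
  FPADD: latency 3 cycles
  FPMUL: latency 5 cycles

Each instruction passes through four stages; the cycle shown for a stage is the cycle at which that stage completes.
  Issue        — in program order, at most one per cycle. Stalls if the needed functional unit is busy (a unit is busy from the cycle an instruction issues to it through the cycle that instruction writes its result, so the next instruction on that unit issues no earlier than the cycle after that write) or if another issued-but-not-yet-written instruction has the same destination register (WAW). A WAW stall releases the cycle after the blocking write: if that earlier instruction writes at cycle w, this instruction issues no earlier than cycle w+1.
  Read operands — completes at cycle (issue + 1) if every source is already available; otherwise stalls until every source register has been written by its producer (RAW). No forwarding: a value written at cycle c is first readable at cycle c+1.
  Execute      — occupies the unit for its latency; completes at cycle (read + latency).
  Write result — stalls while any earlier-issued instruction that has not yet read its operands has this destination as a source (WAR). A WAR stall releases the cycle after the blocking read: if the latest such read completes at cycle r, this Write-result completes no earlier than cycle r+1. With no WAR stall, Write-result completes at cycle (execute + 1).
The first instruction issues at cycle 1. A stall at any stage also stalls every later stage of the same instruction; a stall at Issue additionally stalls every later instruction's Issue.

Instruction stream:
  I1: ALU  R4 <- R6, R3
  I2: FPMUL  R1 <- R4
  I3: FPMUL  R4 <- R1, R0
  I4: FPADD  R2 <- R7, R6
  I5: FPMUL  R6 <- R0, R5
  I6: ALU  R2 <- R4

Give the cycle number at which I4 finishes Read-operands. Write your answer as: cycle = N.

1) issue 1, read 2, done 3, write 4
2) issue 2, read 5, done 10, write 11  <RAW R4: wait I1 write@4>
3) issue 12, read 13, done 18, write 19  <struct: FPMUL busy until I2 writes@11>
4) issue 13, read 14, done 17, write 18
5) issue 20, read 21, done 26, write 27  <struct: FPMUL busy until I3 writes@19>
6) issue 21, read 22, done 23, write 24

cycle = 14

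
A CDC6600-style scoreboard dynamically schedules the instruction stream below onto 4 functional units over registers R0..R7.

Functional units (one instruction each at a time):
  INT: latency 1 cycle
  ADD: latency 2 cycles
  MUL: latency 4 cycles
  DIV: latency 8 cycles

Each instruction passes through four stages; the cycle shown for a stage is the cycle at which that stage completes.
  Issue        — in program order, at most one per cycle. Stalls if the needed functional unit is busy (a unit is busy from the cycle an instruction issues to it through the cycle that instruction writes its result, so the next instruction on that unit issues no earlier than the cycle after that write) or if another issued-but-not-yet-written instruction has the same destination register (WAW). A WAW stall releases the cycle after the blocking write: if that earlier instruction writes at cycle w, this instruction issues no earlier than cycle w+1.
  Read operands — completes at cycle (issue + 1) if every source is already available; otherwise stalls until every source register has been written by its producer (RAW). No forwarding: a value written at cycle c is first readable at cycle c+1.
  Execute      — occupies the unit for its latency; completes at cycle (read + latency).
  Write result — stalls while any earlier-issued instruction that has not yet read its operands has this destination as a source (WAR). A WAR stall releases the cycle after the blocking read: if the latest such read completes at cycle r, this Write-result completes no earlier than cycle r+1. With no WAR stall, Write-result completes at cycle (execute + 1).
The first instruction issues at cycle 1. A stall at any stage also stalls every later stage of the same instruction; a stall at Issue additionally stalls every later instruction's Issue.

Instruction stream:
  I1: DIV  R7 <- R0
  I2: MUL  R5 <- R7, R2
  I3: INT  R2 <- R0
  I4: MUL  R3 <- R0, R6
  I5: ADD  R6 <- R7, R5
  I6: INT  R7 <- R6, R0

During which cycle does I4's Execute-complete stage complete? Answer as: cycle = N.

cycle = 23

  I1 | 1 | 2 | 10 | 11
  I2 | 2 | 12 | 16 | 17   RAW R7: wait I1 write@11
  I3 | 3 | 4 | 5 | 13   WAR R2: wait I2 read@12
  I4 | 18 | 19 | 23 | 24   struct: MUL busy until I2 writes@17
  I5 | 19 | 20 | 22 | 23
  I6 | 20 | 24 | 25 | 26   RAW R6: wait I5 write@23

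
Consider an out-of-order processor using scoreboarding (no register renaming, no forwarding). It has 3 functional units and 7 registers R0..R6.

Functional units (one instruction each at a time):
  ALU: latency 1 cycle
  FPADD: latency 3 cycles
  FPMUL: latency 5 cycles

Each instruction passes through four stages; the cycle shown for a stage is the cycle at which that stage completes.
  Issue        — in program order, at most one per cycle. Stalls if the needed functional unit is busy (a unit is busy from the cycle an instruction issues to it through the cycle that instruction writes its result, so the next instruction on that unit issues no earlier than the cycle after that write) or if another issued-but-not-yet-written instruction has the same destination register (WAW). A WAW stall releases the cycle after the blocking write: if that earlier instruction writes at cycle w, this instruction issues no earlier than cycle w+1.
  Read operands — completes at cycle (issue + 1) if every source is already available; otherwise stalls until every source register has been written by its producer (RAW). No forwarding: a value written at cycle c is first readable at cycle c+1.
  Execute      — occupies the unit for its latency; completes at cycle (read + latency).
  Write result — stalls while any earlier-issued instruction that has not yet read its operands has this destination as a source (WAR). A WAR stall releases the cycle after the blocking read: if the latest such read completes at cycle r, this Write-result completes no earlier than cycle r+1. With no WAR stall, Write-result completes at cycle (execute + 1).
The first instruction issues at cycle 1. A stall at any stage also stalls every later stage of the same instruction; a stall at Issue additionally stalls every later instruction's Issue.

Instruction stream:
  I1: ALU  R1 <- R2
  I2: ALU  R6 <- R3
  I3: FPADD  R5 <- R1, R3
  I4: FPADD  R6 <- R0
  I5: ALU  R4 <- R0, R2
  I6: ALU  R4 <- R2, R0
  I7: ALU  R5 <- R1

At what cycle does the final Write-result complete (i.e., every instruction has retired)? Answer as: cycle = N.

  I1 | 1 | 2 | 3 | 4
  I2 | 5 | 6 | 7 | 8   struct: ALU busy until I1 writes@4
  I3 | 6 | 7 | 10 | 11
  I4 | 12 | 13 | 16 | 17   struct: FPADD busy until I3 writes@11
  I5 | 13 | 14 | 15 | 16
  I6 | 17 | 18 | 19 | 20   struct: ALU busy until I5 writes@16
  I7 | 21 | 22 | 23 | 24   struct: ALU busy until I6 writes@20

cycle = 24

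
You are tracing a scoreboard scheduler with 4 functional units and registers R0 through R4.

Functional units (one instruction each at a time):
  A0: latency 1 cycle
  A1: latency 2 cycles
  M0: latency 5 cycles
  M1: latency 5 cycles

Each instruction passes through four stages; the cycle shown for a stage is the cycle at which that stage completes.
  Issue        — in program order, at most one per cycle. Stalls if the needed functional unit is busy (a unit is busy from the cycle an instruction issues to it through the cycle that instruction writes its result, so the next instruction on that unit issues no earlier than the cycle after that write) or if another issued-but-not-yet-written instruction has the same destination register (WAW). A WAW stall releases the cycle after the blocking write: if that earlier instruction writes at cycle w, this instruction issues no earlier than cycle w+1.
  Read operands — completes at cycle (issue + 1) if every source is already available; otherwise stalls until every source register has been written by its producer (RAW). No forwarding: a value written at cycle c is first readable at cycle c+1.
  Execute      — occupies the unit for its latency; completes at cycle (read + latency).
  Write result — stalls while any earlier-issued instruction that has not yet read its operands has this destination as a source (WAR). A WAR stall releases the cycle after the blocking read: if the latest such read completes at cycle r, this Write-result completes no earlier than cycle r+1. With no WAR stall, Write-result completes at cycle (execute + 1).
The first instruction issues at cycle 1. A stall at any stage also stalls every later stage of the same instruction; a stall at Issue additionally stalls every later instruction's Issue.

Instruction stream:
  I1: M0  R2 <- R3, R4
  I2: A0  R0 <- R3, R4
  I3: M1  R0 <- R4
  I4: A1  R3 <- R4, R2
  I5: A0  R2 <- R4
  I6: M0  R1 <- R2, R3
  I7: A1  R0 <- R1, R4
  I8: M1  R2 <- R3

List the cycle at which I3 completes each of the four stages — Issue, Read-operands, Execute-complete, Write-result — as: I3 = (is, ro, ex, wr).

I3 = (6, 7, 12, 13)

[1] I1 dispatched to M0
[2] I1 operands ready | I2 dispatched to A0
[3] I2 operands ready
[4] I2 complete
[5] R0←I2
[6] I3 dispatched to M1
[7] I1 complete | I3 operands ready | I4 dispatched to A1
[8] R2←I1
[9] I4 operands ready | I5 dispatched to A0
[10] I5 operands ready | I6 dispatched to M0
[11] I4 complete | I5 complete
[12] I3 complete | R3←I4 | R2←I5
[13] R0←I3 | I6 operands ready
[14] I7 dispatched to A1
[15] I8 dispatched to M1
[16] I8 operands ready
[18] I6 complete
[19] R1←I6
[20] I7 operands ready
[21] I8 complete
[22] I7 complete | R2←I8
[23] R0←I7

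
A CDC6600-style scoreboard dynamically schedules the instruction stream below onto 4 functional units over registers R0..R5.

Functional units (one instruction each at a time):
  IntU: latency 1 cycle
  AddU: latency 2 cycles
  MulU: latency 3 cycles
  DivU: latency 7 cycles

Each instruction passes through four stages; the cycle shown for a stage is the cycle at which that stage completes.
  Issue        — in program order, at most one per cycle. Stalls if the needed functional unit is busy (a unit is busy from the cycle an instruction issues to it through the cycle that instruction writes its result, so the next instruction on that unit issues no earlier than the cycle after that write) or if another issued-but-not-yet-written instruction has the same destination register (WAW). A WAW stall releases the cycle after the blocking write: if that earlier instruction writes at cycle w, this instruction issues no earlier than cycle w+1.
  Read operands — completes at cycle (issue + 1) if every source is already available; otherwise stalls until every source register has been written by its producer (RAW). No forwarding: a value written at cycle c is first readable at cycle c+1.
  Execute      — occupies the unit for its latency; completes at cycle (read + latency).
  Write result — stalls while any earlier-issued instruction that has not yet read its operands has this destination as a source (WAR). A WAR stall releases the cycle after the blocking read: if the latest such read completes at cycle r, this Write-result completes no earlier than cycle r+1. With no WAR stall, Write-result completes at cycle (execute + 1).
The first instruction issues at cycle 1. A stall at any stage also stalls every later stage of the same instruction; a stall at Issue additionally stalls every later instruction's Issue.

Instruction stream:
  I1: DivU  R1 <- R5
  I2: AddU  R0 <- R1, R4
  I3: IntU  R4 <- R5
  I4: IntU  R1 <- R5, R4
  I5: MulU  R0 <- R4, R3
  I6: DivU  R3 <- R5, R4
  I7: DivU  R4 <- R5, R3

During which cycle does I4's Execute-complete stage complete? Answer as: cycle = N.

cycle = 15

t=1  issue I1 (DivU)
t=2  I1 read-ops; issue I2 (AddU)
t=3  issue I3 (IntU)
t=4  I3 read-ops
t=5  I3 finished on IntU
t=9  I1 finished on DivU
t=10  I1→R1
t=11  I2 read-ops
t=12  I3→R4
t=13  I2 finished on AddU; issue I4 (IntU)
t=14  I2→R0; I4 read-ops
t=15  I4 finished on IntU; issue I5 (MulU)
t=16  I4→R1; I5 read-ops; issue I6 (DivU)
t=17  I6 read-ops
t=19  I5 finished on MulU
t=20  I5→R0
t=24  I6 finished on DivU
t=25  I6→R3
t=26  issue I7 (DivU)
t=27  I7 read-ops
t=34  I7 finished on DivU
t=35  I7→R4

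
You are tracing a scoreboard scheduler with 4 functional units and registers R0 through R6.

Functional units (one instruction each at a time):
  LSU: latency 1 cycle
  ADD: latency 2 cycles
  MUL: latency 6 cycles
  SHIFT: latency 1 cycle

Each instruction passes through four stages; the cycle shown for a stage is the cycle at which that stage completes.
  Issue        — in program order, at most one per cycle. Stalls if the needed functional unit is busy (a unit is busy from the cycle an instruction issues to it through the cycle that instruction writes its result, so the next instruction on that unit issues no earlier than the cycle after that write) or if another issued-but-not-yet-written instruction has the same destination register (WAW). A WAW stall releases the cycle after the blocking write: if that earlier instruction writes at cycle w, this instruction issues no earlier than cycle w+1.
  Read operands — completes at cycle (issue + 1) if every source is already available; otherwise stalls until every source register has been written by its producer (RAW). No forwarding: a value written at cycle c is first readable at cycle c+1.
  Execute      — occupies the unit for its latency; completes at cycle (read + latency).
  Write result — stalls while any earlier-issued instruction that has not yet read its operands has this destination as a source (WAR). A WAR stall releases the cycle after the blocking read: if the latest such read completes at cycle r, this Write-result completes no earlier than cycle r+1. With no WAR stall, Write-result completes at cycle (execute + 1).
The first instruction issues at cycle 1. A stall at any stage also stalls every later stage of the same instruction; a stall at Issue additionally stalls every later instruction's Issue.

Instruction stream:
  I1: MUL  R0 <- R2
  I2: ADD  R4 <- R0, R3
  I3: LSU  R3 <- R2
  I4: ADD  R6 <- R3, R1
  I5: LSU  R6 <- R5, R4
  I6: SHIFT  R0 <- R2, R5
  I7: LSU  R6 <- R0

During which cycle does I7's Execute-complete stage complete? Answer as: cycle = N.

[1] I1→MUL
[2] I1 RO | I2→ADD
[3] I3→LSU
[4] I3 RO
[5] I3 EX
[8] I1 EX
[9] I1 WR R0
[10] I2 RO
[11] I3 WR R3
[12] I2 EX
[13] I2 WR R4
[14] I4→ADD
[15] I4 RO
[17] I4 EX
[18] I4 WR R6
[19] I5→LSU
[20] I5 RO | I6→SHIFT
[21] I5 EX | I6 RO
[22] I5 WR R6 | I6 EX
[23] I6 WR R0 | I7→LSU
[24] I7 RO
[25] I7 EX
[26] I7 WR R6

cycle = 25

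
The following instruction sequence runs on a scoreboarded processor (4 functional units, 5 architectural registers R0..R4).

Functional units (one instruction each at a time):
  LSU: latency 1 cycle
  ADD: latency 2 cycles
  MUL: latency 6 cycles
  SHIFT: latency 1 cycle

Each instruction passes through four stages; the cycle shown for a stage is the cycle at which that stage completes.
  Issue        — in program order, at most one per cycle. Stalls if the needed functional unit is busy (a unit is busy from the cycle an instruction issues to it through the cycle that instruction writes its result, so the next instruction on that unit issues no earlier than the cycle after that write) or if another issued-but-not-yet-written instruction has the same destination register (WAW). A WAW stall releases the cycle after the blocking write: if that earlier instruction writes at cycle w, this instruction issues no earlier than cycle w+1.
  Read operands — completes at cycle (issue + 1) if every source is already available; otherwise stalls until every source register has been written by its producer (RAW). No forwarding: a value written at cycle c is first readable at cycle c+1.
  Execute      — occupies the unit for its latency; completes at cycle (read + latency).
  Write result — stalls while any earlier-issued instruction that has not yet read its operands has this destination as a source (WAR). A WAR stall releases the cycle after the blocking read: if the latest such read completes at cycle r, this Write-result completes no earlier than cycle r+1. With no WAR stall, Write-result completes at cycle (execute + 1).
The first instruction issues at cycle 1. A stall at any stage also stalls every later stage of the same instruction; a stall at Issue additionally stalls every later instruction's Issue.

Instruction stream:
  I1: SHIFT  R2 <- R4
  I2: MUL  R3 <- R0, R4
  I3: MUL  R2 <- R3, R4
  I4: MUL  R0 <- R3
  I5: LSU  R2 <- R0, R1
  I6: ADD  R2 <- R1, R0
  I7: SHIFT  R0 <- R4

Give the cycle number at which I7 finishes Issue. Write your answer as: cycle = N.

cycle = 33

I1  is:1  ro:2  ex:3  wr:4
I2  is:2  ro:3  ex:9  wr:10
I3  is:11  ro:12  ex:18  wr:19  — struct: MUL busy until I2 writes@10
I4  is:20  ro:21  ex:27  wr:28  — struct: MUL busy until I3 writes@19
I5  is:21  ro:29  ex:30  wr:31  — RAW R0: wait I4 write@28
I6  is:32  ro:33  ex:35  wr:36  — WAW R2: wait I5 write@31
I7  is:33  ro:34  ex:35  wr:36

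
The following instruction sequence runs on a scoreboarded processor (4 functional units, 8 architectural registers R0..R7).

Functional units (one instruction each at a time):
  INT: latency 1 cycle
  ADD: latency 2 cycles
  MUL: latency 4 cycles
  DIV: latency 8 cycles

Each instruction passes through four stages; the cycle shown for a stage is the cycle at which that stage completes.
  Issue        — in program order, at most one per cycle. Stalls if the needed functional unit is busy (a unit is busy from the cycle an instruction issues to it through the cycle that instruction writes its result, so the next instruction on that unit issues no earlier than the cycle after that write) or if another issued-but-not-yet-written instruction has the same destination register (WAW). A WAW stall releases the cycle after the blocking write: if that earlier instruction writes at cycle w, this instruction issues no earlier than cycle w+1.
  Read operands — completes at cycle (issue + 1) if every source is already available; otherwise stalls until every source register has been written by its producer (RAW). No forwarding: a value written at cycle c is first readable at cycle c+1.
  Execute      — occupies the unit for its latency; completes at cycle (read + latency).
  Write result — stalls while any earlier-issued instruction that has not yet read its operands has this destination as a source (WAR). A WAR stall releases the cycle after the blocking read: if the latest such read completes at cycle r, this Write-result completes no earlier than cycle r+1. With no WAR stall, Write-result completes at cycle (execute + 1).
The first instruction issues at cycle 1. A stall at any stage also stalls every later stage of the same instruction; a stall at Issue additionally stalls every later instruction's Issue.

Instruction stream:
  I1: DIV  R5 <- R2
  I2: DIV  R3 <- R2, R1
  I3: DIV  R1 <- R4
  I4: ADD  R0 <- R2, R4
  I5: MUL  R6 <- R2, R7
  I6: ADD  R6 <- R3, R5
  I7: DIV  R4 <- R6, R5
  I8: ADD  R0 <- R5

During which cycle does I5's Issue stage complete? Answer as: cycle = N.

[1] I1→DIV
[2] I1 RO
[10] I1 EX
[11] I1 WR R5
[12] I2→DIV
[13] I2 RO
[21] I2 EX
[22] I2 WR R3
[23] I3→DIV
[24] I3 RO | I4→ADD
[25] I4 RO | I5→MUL
[26] I5 RO
[27] I4 EX
[28] I4 WR R0
[30] I5 EX
[31] I5 WR R6
[32] I3 EX | I6→ADD
[33] I3 WR R1 | I6 RO
[34] I7→DIV
[35] I6 EX
[36] I6 WR R6
[37] I7 RO | I8→ADD
[38] I8 RO
[40] I8 EX
[41] I8 WR R0
[45] I7 EX
[46] I7 WR R4

cycle = 25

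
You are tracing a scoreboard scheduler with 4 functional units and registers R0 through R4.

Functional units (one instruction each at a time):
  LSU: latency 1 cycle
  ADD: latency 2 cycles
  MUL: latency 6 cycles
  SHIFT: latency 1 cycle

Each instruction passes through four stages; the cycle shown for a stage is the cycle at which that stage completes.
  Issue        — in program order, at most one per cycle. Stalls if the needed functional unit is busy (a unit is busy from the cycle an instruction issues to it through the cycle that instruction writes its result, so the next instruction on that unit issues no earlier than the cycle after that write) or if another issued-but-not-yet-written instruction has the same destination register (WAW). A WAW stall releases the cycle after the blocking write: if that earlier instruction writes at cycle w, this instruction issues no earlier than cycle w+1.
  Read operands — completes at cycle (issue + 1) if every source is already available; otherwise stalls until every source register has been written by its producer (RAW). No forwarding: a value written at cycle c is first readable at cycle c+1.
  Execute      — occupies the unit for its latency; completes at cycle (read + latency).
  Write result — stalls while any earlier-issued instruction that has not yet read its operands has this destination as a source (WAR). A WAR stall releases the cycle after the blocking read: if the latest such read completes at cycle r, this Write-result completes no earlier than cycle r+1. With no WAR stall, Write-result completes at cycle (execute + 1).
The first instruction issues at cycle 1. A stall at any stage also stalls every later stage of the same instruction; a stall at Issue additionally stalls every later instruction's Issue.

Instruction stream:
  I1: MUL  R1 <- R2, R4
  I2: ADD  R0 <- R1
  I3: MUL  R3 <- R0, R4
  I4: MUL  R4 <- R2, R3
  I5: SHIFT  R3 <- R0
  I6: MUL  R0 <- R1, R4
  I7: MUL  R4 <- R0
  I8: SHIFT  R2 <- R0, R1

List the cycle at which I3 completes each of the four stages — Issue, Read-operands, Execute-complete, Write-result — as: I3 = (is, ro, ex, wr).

I3 = (10, 14, 20, 21)

c1: I1 dispatched to MUL
c2: I1 operands ready; I2 dispatched to ADD
c8: I1 complete
c9: R1←I1
c10: I2 operands ready; I3 dispatched to MUL
c12: I2 complete
c13: R0←I2
c14: I3 operands ready
c20: I3 complete
c21: R3←I3
c22: I4 dispatched to MUL
c23: I4 operands ready; I5 dispatched to SHIFT
c24: I5 operands ready
c25: I5 complete
c26: R3←I5
c29: I4 complete
c30: R4←I4
c31: I6 dispatched to MUL
c32: I6 operands ready
c38: I6 complete
c39: R0←I6
c40: I7 dispatched to MUL
c41: I7 operands ready; I8 dispatched to SHIFT
c42: I8 operands ready
c43: I8 complete
c44: R2←I8
c47: I7 complete
c48: R4←I7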